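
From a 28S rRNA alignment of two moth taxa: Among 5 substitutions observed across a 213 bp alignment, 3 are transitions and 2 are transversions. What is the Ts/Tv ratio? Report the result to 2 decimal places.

R = 3/2 = 1.50.

1.50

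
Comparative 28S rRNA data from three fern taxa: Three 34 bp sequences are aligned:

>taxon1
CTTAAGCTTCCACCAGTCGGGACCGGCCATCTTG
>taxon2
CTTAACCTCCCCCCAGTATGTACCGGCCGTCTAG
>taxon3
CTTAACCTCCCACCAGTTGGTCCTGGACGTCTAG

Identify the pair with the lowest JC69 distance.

taxon1–taxon2: 8/34 differ, p = 0.235, d = 0.282.
taxon1–taxon3: 9/34 differ, p = 0.265, d = 0.326.
taxon2–taxon3: 6/34 differ, p = 0.176, d = 0.201.
The smallest distance is between taxon2 and taxon3.

taxon2 and taxon3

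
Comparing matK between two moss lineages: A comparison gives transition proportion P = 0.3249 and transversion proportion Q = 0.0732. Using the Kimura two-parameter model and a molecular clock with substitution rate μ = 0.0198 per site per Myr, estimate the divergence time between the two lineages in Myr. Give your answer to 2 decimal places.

Under the Kimura two-parameter model, d = −½ ln(1 − 2P − Q) − ¼ ln(1 − 2Q).
1 − 2P − Q = 0.277, giving −½ ln(0.277) = 0.641869.
1 − 2Q = 0.8536, giving −¼ ln(0.8536) = 0.039573.
d = 0.641869 + 0.039573 = 0.681442.
Under a molecular clock d = 2μt, so t = d/(2μ) = 0.681442 / (2 × 0.0198) = 17.21 Myr.

17.21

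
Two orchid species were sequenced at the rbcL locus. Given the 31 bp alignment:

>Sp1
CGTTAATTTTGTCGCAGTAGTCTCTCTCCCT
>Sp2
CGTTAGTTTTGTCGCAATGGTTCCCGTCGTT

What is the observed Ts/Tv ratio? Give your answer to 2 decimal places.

3.50

Transitions are A↔G and C↔T; transversions are all other mismatches.
Transitions: 7. Transversions: 2.
R = 7/2 = 3.50.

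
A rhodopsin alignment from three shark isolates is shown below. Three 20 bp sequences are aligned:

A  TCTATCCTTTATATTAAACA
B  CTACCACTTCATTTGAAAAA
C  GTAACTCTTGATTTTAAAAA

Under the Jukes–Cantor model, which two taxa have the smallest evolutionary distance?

A–B: 10/20 differ, p = 0.500, d = 0.824.
A–C: 8/20 differ, p = 0.400, d = 0.572.
B–C: 5/20 differ, p = 0.250, d = 0.304.
The smallest distance is between B and C.

B and C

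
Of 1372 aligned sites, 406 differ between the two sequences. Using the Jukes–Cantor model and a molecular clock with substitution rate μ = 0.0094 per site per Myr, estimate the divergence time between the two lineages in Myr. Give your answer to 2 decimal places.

20.02

p = 406/1372 ≈ 0.295918.
d = −(3/4) ln(1 − 4p/3) = −0.75 ln(1 − 0.394557) = −0.75 ln(0.605443)
  = −0.75 × (-0.501795) = 0.376346 substitutions/site.
Under a molecular clock d = 2μt, so t = d/(2μ) = 0.376346 / (2 × 0.0094) = 20.02 Myr.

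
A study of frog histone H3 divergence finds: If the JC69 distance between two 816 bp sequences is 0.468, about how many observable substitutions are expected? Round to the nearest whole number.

Invert JC69: p = (3/4)(1 − e^(−4d/3)) = 0.75 × (1 − e^(-0.624)) = 0.75 × (1 − 0.535797) = 0.348152.
Expected differing sites = pL ≈ 0.348152 × 816 = 284.092032 ≈ 284.

284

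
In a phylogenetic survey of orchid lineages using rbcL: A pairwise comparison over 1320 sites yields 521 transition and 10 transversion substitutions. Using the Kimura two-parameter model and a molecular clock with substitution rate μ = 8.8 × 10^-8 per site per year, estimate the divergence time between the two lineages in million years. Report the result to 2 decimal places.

P = 521/1320 ≈ 0.394697 and Q = 10/1320 ≈ 0.007576.
Under the Kimura two-parameter model, d = −½ ln(1 − 2P − Q) − ¼ ln(1 − 2Q).
1 − 2P − Q = 0.20303, giving −½ ln(0.20303) = 0.797201.
1 − 2Q = 0.984848, giving −¼ ln(0.984848) = 0.003817.
d = 0.797201 + 0.003817 = 0.801018.
Under a molecular clock d = 2μt, so t = d/(2μ) = 0.801018 / (2 × 8.8 × 10^-8) = 4.55 million years.

4.55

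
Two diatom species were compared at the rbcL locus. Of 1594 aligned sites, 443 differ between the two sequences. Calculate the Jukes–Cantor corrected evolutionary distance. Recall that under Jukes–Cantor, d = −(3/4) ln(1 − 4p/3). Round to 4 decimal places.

p = 443/1594 ≈ 0.277917.
d = −(3/4) ln(1 − 4p/3) = −0.75 ln(1 − 0.370556) = −0.75 ln(0.629444)
  = −0.75 × (-0.462918) = 0.347189 substitutions/site.

0.3472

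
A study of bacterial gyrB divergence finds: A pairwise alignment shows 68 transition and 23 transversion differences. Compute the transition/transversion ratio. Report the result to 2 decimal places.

2.96

R = 68/23 = 2.956521… ≈ 2.96 (to 2 d.p.).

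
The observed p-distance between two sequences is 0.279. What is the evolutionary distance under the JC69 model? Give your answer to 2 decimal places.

0.35

d = −(3/4) ln(1 − 4p/3) = −0.75 ln(1 − 0.372) = −0.75 ln(0.628)
  = −0.75 × (-0.465215) = 0.348911 substitutions/site.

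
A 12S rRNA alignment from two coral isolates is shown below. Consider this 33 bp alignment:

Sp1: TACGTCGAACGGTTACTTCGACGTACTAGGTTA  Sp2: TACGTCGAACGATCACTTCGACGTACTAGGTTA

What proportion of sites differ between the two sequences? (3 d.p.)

0.061

The sequences differ at 2 of 33 positions (sites 12, 14).
p = 2/33 = 0.060606… ≈ 0.061 (to 3 d.p.).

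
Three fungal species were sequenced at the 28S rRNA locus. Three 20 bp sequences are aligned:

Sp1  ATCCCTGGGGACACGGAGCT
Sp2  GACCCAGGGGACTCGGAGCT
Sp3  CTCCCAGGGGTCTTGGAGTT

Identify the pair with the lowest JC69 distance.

Sp1 and Sp2

Sp1–Sp2: 4/20 differ, p = 0.200, d = 0.233.
Sp1–Sp3: 6/20 differ, p = 0.300, d = 0.383.
Sp2–Sp3: 5/20 differ, p = 0.250, d = 0.304.
The smallest distance is between Sp1 and Sp2.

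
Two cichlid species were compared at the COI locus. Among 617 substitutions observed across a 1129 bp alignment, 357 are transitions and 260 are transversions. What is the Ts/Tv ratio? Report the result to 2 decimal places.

R = 357/260 = 1.373076… ≈ 1.37 (to 2 d.p.).

1.37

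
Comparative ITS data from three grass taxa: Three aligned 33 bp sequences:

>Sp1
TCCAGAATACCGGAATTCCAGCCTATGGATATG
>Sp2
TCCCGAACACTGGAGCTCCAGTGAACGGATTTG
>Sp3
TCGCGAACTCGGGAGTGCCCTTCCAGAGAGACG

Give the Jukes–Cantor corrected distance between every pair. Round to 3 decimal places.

d(Sp1,Sp2) = 0.388, d(Sp1,Sp3) = 0.699, d(Sp2,Sp3) = 0.625

Sp1–Sp2: 10/33 sites differ → p ≈ 0.30303, d = −0.75 ln(1 − 0.40404) = 0.388186 ≈ 0.388.
Sp1–Sp3: 15/33 sites differ → p ≈ 0.454545, d = −0.75 ln(1 − 0.60606) = 0.698667 ≈ 0.699.
Sp2–Sp3: 14/33 sites differ → p ≈ 0.424242, d = −0.75 ln(1 − 0.565656) = 0.625439 ≈ 0.625.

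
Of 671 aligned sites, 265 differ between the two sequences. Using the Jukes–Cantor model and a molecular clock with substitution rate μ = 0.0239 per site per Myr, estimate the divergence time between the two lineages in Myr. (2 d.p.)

11.73

p = 265/671 ≈ 0.394933.
d = −(3/4) ln(1 − 4p/3) = −0.75 ln(1 − 0.526577) = −0.75 ln(0.473423)
  = −0.75 × (-0.747766) = 0.560825 substitutions/site.
Under a molecular clock d = 2μt, so t = d/(2μ) = 0.560825 / (2 × 0.0239) = 11.73 Myr.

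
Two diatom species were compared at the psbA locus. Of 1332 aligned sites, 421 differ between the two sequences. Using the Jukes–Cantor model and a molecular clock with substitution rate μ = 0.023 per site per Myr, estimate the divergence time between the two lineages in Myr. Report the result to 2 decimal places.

8.92

p = 421/1332 ≈ 0.316066.
d = −(3/4) ln(1 − 4p/3) = −0.75 ln(1 − 0.421421) = −0.75 ln(0.578579)
  = −0.75 × (-0.547180) = 0.410385 substitutions/site.
Under a molecular clock d = 2μt, so t = d/(2μ) = 0.410385 / (2 × 0.023) = 8.92 Myr.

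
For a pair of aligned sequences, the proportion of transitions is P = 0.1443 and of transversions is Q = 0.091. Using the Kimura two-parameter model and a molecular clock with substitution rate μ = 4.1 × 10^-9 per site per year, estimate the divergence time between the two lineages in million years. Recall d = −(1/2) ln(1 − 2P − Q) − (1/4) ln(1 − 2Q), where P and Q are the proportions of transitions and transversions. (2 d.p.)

35.23

Under the Kimura two-parameter model, d = −½ ln(1 − 2P − Q) − ¼ ln(1 − 2Q).
1 − 2P − Q = 0.6204, giving −½ ln(0.6204) = 0.238695.
1 − 2Q = 0.818, giving −¼ ln(0.818) = 0.050223.
d = 0.238695 + 0.050223 = 0.288918.
Under a molecular clock d = 2μt, so t = d/(2μ) = 0.288918 / (2 × 4.1 × 10^-9) = 35.23 million years.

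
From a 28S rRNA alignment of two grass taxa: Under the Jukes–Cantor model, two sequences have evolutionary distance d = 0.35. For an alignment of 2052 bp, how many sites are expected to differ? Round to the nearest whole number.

574

Invert JC69: p = (3/4)(1 − e^(−4d/3)) = 0.75 × (1 − e^(-0.466667)) = 0.75 × (1 − 0.627089) = 0.279683.
Expected differing sites = pL ≈ 0.279683 × 2052 = 573.909516 ≈ 574.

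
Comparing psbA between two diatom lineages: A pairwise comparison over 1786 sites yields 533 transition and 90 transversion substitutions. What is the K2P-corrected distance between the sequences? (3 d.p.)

0.548

P = 533/1786 ≈ 0.298432 and Q = 90/1786 ≈ 0.050392.
Under the Kimura two-parameter model, d = −½ ln(1 − 2P − Q) − ¼ ln(1 − 2Q).
1 − 2P − Q = 0.352744, giving −½ ln(0.352744) = 0.521006.
1 − 2Q = 0.899216, giving −¼ ln(0.899216) = 0.026558.
d = 0.521006 + 0.026558 = 0.547564.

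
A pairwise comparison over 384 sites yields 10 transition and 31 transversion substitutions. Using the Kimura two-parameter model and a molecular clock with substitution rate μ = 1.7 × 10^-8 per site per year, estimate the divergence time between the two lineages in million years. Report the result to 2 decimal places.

P = 10/384 ≈ 0.026042 and Q = 31/384 ≈ 0.080729.
Under the Kimura two-parameter model, d = −½ ln(1 − 2P − Q) − ¼ ln(1 − 2Q).
1 − 2P − Q = 0.867187, giving −½ ln(0.867187) = 0.071250.
1 − 2Q = 0.838542, giving −¼ ln(0.838542) = 0.044023.
d = 0.071250 + 0.044023 = 0.115273.
Under a molecular clock d = 2μt, so t = d/(2μ) = 0.115273 / (2 × 1.7 × 10^-8) = 3.39 million years.

3.39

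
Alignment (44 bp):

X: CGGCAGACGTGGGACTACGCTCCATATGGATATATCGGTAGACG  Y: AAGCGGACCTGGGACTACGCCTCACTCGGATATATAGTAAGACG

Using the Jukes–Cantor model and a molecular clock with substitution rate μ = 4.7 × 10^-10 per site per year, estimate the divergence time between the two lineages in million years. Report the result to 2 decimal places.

360.63

The sequences differ at 12 of 44 sites, so p = 12/44 ≈ 0.272727.
d = −(3/4) ln(1 − 4p/3) = −0.75 ln(1 − 0.363636) = −0.75 ln(0.636364)
  = −0.75 × (-0.451985) = 0.338989 substitutions/site.
Under a molecular clock d = 2μt, so t = d/(2μ) = 0.338989 / (2 × 4.7 × 10^-10) = 360.63 million years.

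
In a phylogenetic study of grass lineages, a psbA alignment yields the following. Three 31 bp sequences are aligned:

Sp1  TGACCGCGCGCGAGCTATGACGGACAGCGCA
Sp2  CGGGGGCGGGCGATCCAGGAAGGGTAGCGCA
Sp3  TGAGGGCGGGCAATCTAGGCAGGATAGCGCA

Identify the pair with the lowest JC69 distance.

Sp2 and Sp3

Sp1–Sp2: 11/31 differ, p = 0.355, d = 0.481.
Sp1–Sp3: 9/31 differ, p = 0.290, d = 0.367.
Sp2–Sp3: 6/31 differ, p = 0.194, d = 0.224.
The smallest distance is between Sp2 and Sp3.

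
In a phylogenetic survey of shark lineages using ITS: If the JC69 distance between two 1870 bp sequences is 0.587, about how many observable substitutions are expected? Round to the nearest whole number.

761

Invert JC69: p = (3/4)(1 − e^(−4d/3)) = 0.75 × (1 − e^(-0.782667)) = 0.75 × (1 − 0.457185) = 0.407111.
Expected differing sites = pL ≈ 0.407111 × 1870 = 761.29757 ≈ 761.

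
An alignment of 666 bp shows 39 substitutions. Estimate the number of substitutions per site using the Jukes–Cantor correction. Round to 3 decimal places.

0.061

p = 39/666 ≈ 0.058559.
d = −(3/4) ln(1 − 4p/3) = −0.75 ln(1 − 0.078079) = −0.75 ln(0.921921)
  = −0.75 × (-0.081296) = 0.060972 substitutions/site.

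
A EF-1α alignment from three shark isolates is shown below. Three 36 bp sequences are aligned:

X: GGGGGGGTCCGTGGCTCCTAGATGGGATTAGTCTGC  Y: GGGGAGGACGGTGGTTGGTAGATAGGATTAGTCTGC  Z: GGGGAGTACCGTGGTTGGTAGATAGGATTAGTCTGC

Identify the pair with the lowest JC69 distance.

Y and Z

X–Y: 7/36 differ, p = 0.194, d = 0.225.
X–Z: 7/36 differ, p = 0.194, d = 0.225.
Y–Z: 2/36 differ, p = 0.056, d = 0.058.
The smallest distance is between Y and Z.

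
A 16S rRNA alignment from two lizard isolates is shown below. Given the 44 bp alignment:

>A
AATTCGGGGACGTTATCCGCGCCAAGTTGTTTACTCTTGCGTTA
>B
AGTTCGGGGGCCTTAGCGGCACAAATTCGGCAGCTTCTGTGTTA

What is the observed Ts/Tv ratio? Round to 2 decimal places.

1.29

Transitions are A↔G and C↔T; transversions are all other mismatches.
Transitions: 9. Transversions: 7.
R = 9/7 = 1.285714… ≈ 1.29 (to 2 d.p.).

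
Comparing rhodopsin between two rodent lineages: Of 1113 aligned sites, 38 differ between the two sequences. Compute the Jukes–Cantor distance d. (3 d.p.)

p = 38/1113 ≈ 0.034142.
d = −(3/4) ln(1 − 4p/3) = −0.75 ln(1 − 0.045523) = −0.75 ln(0.954477)
  = −0.75 × (-0.046592) = 0.034944 substitutions/site.

0.035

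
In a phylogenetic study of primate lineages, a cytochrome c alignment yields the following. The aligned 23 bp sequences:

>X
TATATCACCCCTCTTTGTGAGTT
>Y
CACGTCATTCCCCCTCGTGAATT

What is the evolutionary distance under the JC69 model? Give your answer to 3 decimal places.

The sequences differ at 9 of 23 sites (1, 3, 4, 8, 9, 12, 14, 16, 21), so p = 9/23 ≈ 0.391304.
d = −(3/4) ln(1 − 4p/3) = −0.75 ln(1 − 0.521739) = −0.75 ln(0.478261)
  = −0.75 × (-0.737599) = 0.553199 substitutions/site.

0.553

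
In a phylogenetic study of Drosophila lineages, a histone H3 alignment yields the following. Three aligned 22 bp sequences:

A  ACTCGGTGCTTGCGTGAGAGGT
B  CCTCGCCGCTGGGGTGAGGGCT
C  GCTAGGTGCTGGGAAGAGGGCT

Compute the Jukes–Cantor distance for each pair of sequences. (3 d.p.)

d(A,B) = 0.414, d(A,C) = 0.497, d(B,C) = 0.339

A–B: 7/22 sites differ → p ≈ 0.318182, d = −0.75 ln(1 − 0.424243) = 0.414052 ≈ 0.414.
A–C: 8/22 sites differ → p ≈ 0.363636, d = −0.75 ln(1 − 0.484848) = 0.497470 ≈ 0.497.
B–C: 6/22 sites differ → p ≈ 0.272727, d = −0.75 ln(1 − 0.363636) = 0.338988 ≈ 0.339.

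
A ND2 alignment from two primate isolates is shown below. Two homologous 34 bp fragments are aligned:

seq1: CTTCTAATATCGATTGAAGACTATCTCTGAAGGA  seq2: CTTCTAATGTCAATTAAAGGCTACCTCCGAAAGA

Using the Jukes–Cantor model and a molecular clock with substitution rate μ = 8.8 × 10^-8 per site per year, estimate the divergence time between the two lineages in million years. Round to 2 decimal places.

1.37

The sequences differ at 7 of 34 sites (9, 12, 16, 20, 24, 28, 32), so p = 7/34 ≈ 0.205882.
d = −(3/4) ln(1 − 4p/3) = −0.75 ln(1 − 0.274509) = −0.75 ln(0.725491)
  = −0.75 × (-0.320907) = 0.240680 substitutions/site.
Under a molecular clock d = 2μt, so t = d/(2μ) = 0.240680 / (2 × 8.8 × 10^-8) = 1.37 million years.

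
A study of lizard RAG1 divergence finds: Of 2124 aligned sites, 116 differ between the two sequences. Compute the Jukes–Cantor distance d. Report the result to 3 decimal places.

p = 116/2124 ≈ 0.054614.
d = −(3/4) ln(1 − 4p/3) = −0.75 ln(1 − 0.072819) = −0.75 ln(0.927181)
  = −0.75 × (-0.075606) = 0.056705 substitutions/site.

0.057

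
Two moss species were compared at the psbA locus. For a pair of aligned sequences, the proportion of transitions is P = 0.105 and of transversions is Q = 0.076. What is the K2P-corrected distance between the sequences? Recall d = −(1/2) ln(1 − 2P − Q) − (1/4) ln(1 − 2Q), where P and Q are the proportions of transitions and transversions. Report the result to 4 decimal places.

0.2097

Under the Kimura two-parameter model, d = −½ ln(1 − 2P − Q) − ¼ ln(1 − 2Q).
1 − 2P − Q = 0.714, giving −½ ln(0.714) = 0.168436.
1 − 2Q = 0.848, giving −¼ ln(0.848) = 0.041219.
d = 0.168436 + 0.041219 = 0.209655.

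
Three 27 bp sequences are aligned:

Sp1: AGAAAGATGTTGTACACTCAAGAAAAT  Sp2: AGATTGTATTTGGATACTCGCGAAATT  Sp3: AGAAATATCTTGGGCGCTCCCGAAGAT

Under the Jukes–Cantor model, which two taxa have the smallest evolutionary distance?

Sp1 and Sp3

Sp1–Sp2: 10/27 differ, p = 0.370, d = 0.511.
Sp1–Sp3: 8/27 differ, p = 0.296, d = 0.377.
Sp2–Sp3: 12/27 differ, p = 0.444, d = 0.673.
The smallest distance is between Sp1 and Sp3.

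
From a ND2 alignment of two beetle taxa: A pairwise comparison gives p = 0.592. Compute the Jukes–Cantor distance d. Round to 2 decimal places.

1.17

d = −(3/4) ln(1 − 4p/3) = −0.75 ln(1 − 0.789333) = −0.75 ln(0.210667)
  = −0.75 × (-1.557477) = 1.168108 substitutions/site.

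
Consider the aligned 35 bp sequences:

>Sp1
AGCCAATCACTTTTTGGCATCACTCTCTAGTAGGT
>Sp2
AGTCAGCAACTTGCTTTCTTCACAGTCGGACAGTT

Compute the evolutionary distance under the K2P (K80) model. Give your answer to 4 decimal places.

0.7158

Of 35 sites, 7 differences are transitions and 9 are transversions, so P = 7/35 = 0.2 and Q = 9/35 ≈ 0.257143.
Under the Kimura two-parameter model, d = −½ ln(1 − 2P − Q) − ¼ ln(1 − 2Q).
1 − 2P − Q = 0.342857, giving −½ ln(0.342857) = 0.535221.
1 − 2Q = 0.485714, giving −¼ ln(0.485714) = 0.180534.
d = 0.535221 + 0.180534 = 0.715755.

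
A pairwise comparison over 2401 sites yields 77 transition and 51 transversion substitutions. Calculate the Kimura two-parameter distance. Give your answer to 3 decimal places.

P = 77/2401 ≈ 0.03207 and Q = 51/2401 ≈ 0.021241.
Under the Kimura two-parameter model, d = −½ ln(1 − 2P − Q) − ¼ ln(1 − 2Q).
1 − 2P − Q = 0.914619, giving −½ ln(0.914619) = 0.044624.
1 − 2Q = 0.957518, giving −¼ ln(0.957518) = 0.010853.
d = 0.044624 + 0.010853 = 0.055477.

0.055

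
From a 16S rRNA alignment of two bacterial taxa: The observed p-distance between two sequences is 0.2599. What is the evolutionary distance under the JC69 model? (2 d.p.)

d = −(3/4) ln(1 − 4p/3) = −0.75 ln(1 − 0.346533) = −0.75 ln(0.653467)
  = −0.75 × (-0.425463) = 0.319097 substitutions/site.

0.32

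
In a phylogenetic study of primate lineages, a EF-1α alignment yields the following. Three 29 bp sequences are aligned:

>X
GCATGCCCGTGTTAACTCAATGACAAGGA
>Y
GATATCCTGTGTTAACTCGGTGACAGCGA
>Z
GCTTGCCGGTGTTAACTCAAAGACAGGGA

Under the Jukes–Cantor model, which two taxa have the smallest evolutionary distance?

X–Y: 9/29 differ, p = 0.310, d = 0.401.
X–Z: 4/29 differ, p = 0.138, d = 0.152.
Y–Z: 8/29 differ, p = 0.276, d = 0.344.
The smallest distance is between X and Z.

X and Z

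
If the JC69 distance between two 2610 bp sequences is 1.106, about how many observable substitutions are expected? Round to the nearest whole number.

1510

Invert JC69: p = (3/4)(1 − e^(−4d/3)) = 0.75 × (1 − e^(-1.474667)) = 0.75 × (1 − 0.228855) = 0.578359.
Expected differing sites = pL ≈ 0.578359 × 2610 = 1509.51699 ≈ 1510.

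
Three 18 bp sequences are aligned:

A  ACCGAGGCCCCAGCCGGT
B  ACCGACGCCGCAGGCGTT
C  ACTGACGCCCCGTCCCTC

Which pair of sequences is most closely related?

A and B

A–B: 4/18 differ, p = 0.222, d = 0.264.
A–C: 7/18 differ, p = 0.389, d = 0.548.
B–C: 7/18 differ, p = 0.389, d = 0.548.
The smallest distance is between A and B.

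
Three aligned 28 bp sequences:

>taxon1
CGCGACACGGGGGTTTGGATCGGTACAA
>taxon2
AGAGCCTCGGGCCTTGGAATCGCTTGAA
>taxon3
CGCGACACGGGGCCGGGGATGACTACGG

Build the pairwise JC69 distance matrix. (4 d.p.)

taxon1–taxon2: 11/28 sites differ → p ≈ 0.392857, d = −0.75 ln(1 − 0.523809) = 0.556452 ≈ 0.5565.
taxon1–taxon3: 9/28 sites differ → p ≈ 0.321429, d = −0.75 ln(1 − 0.428572) = 0.419713 ≈ 0.4197.
taxon2–taxon3: 14/28 sites differ → p = 0.5, d = −0.75 ln(1 − 0.666667) = 0.823960 ≈ 0.8240.

d(taxon1,taxon2) = 0.5565, d(taxon1,taxon3) = 0.4197, d(taxon2,taxon3) = 0.8240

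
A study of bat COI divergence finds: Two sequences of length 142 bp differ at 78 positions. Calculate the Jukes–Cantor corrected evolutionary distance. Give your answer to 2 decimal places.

p = 78/142 ≈ 0.549296.
d = −(3/4) ln(1 − 4p/3) = −0.75 ln(1 − 0.732395) = −0.75 ln(0.267605)
  = −0.75 × (-1.318243) = 0.988682 substitutions/site.

0.99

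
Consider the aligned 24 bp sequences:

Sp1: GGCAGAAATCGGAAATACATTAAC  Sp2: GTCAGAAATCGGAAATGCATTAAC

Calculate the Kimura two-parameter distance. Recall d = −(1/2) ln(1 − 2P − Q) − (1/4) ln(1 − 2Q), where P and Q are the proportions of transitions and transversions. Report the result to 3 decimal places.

Of 24 sites, 1 differences are transitions and 1 are transversions, so P = 1/24 ≈ 0.041667 and Q = 1/24 ≈ 0.041667.
Under the Kimura two-parameter model, d = −½ ln(1 − 2P − Q) − ¼ ln(1 − 2Q).
1 − 2P − Q = 0.874999, giving −½ ln(0.874999) = 0.066766.
1 − 2Q = 0.916666, giving −¼ ln(0.916666) = 0.021753.
d = 0.066766 + 0.021753 = 0.088519.

0.089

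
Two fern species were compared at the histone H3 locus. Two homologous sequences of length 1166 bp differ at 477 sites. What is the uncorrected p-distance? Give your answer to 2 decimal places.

p = 477/1166 = 0.409090… ≈ 0.41 (to 2 d.p.).

0.41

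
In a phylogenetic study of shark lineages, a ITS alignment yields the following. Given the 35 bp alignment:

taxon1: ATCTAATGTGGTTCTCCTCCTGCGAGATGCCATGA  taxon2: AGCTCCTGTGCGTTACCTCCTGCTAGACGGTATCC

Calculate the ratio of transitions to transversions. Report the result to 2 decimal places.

0.30

Transitions are A↔G and C↔T; transversions are all other mismatches.
Transitions: 3. Transversions: 10.
R = 3/10 = 0.30.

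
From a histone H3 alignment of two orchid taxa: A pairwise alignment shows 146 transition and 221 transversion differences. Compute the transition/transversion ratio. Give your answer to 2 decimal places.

0.66

R = 146/221 = 0.660633… ≈ 0.66 (to 2 d.p.).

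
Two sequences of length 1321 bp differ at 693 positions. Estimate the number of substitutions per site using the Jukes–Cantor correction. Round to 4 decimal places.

0.9017

p = 693/1321 ≈ 0.524603.
d = −(3/4) ln(1 − 4p/3) = −0.75 ln(1 − 0.699471) = −0.75 ln(0.300529)
  = −0.75 × (-1.202211) = 0.901658 substitutions/site.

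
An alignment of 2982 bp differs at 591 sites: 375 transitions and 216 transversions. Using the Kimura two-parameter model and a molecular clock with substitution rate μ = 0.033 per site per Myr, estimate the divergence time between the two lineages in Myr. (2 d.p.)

3.56

P = 375/2982 ≈ 0.125755 and Q = 216/2982 ≈ 0.072435.
Under the Kimura two-parameter model, d = −½ ln(1 − 2P − Q) − ¼ ln(1 − 2Q).
1 − 2P − Q = 0.676055, giving −½ ln(0.676055) = 0.195740.
1 − 2Q = 0.85513, giving −¼ ln(0.85513) = 0.039125.
d = 0.195740 + 0.039125 = 0.234865.
Under a molecular clock d = 2μt, so t = d/(2μ) = 0.234865 / (2 × 0.033) = 3.56 Myr.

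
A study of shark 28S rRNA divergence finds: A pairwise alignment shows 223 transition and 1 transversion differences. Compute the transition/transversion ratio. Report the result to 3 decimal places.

223.000

R = 223/1 = 223.000.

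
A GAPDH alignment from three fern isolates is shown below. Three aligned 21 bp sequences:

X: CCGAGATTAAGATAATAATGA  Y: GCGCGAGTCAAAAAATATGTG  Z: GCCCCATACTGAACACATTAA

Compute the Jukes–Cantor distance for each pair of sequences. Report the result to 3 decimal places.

d(X,Y) = 0.756, d(X,Z) = 1.076, d(Y,Z) = 0.899

X–Y: 10/21 sites differ → p ≈ 0.47619, d = −0.75 ln(1 − 0.63492) = 0.755729 ≈ 0.756.
X–Z: 12/21 sites differ → p ≈ 0.571429, d = −0.75 ln(1 − 0.761905) = 1.076314 ≈ 1.076.
Y–Z: 11/21 sites differ → p ≈ 0.52381, d = −0.75 ln(1 − 0.698413) = 0.899023 ≈ 0.899.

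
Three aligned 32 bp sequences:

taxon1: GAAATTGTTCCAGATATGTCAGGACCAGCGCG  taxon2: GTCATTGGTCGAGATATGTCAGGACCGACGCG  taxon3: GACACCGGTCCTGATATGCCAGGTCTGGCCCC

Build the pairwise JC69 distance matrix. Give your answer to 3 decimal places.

taxon1–taxon2: 6/32 sites differ → p = 0.1875, d = −0.75 ln(1 − 0.25) = 0.215762 ≈ 0.216.
taxon1–taxon3: 11/32 sites differ → p = 0.34375, d = −0.75 ln(1 − 0.458333) = 0.459828 ≈ 0.460.
taxon2–taxon3: 11/32 sites differ → p = 0.34375, d = −0.75 ln(1 − 0.458333) = 0.459828 ≈ 0.460.

d(taxon1,taxon2) = 0.216, d(taxon1,taxon3) = 0.460, d(taxon2,taxon3) = 0.460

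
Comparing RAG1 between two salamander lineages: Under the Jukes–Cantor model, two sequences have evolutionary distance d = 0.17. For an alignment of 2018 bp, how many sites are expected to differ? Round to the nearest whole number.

Invert JC69: p = (3/4)(1 − e^(−4d/3)) = 0.75 × (1 − e^(-0.226667)) = 0.75 × (1 − 0.797186) = 0.152111.
Expected differing sites = pL ≈ 0.152111 × 2018 = 306.959998 ≈ 307.

307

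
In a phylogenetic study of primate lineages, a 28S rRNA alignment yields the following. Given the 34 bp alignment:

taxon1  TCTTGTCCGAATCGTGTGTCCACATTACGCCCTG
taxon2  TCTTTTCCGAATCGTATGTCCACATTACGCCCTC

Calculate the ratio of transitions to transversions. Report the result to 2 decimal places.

Transitions are A↔G and C↔T; transversions are all other mismatches.
Transitions: 1. Transversions: 2.
R = 1/2 = 0.50.

0.50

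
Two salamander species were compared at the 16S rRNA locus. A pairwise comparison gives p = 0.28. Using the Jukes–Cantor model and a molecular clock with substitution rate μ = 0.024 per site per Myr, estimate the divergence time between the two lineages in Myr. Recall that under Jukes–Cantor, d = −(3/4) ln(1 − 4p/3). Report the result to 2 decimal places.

7.30

d = −(3/4) ln(1 − 4p/3) = −0.75 ln(1 − 0.373333) = −0.75 ln(0.626667)
  = −0.75 × (-0.467340) = 0.350505 substitutions/site.
Under a molecular clock d = 2μt, so t = d/(2μ) = 0.350505 / (2 × 0.024) = 7.30 Myr.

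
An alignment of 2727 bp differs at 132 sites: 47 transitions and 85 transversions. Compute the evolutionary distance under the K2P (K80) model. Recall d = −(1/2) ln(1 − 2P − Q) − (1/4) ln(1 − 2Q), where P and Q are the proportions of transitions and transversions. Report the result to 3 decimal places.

P = 47/2727 ≈ 0.017235 and Q = 85/2727 ≈ 0.03117.
Under the Kimura two-parameter model, d = −½ ln(1 − 2P − Q) − ¼ ln(1 − 2Q).
1 − 2P − Q = 0.93436, giving −½ ln(0.93436) = 0.033947.
1 − 2Q = 0.93766, giving −¼ ln(0.93766) = 0.016092.
d = 0.033947 + 0.016092 = 0.050039.

0.050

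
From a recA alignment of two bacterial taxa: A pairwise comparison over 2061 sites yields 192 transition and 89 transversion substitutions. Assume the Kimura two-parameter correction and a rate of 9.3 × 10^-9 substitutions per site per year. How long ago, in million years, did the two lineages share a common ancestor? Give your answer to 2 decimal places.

8.22

P = 192/2061 ≈ 0.093159 and Q = 89/2061 ≈ 0.043183.
Under the Kimura two-parameter model, d = −½ ln(1 − 2P − Q) − ¼ ln(1 − 2Q).
1 − 2P − Q = 0.770499, giving −½ ln(0.770499) = 0.130358.
1 − 2Q = 0.913634, giving −¼ ln(0.913634) = 0.022581.
d = 0.130358 + 0.022581 = 0.152939.
Under a molecular clock d = 2μt, so t = d/(2μ) = 0.152939 / (2 × 9.3 × 10^-9) = 8.22 million years.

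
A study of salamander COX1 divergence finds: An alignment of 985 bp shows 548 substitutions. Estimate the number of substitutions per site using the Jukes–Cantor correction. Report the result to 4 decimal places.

p = 548/985 ≈ 0.556345.
d = −(3/4) ln(1 − 4p/3) = −0.75 ln(1 − 0.741793) = −0.75 ln(0.258207)
  = −0.75 × (-1.353994) = 1.015496 substitutions/site.

1.0155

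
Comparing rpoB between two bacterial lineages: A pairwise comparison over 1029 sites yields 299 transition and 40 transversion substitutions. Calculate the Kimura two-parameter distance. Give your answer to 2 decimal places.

0.50

P = 299/1029 ≈ 0.290573 and Q = 40/1029 ≈ 0.038873.
Under the Kimura two-parameter model, d = −½ ln(1 − 2P − Q) − ¼ ln(1 − 2Q).
1 − 2P − Q = 0.379981, giving −½ ln(0.379981) = 0.483817.
1 − 2Q = 0.922254, giving −¼ ln(0.922254) = 0.020234.
d = 0.483817 + 0.020234 = 0.504051.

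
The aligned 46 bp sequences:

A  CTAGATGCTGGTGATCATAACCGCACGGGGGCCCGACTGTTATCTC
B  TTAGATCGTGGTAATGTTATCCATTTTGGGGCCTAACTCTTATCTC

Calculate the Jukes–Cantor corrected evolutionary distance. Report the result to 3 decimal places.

The sequences differ at 15 of 46 sites, so p = 15/46 ≈ 0.326087.
d = −(3/4) ln(1 − 4p/3) = −0.75 ln(1 − 0.434783) = −0.75 ln(0.565217)
  = −0.75 × (-0.570546) = 0.427910 substitutions/site.

0.428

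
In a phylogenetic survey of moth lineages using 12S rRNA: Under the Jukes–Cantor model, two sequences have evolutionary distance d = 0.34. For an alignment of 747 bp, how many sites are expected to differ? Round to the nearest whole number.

Invert JC69: p = (3/4)(1 − e^(−4d/3)) = 0.75 × (1 − e^(-0.453333)) = 0.75 × (1 − 0.635506) = 0.273371.
Expected differing sites = pL ≈ 0.273371 × 747 = 204.208137 ≈ 204.

204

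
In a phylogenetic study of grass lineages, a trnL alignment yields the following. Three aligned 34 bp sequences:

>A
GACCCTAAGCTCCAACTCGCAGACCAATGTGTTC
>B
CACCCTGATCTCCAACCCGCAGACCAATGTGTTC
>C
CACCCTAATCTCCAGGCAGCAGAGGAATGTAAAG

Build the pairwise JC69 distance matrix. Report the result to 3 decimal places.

A–B: 4/34 sites differ → p ≈ 0.117647, d = −0.75 ln(1 − 0.156863) = 0.127969 ≈ 0.128.
A–C: 12/34 sites differ → p ≈ 0.352941, d = −0.75 ln(1 − 0.470588) = 0.476991 ≈ 0.477.
B–C: 10/34 sites differ → p ≈ 0.294118, d = −0.75 ln(1 − 0.392157) = 0.373379 ≈ 0.373.

d(A,B) = 0.128, d(A,C) = 0.477, d(B,C) = 0.373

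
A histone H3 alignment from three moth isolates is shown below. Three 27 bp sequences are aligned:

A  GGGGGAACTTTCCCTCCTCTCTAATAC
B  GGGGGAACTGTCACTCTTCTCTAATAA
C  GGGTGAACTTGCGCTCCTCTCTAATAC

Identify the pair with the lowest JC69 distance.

A–B: 4/27 differ, p = 0.148, d = 0.165.
A–C: 3/27 differ, p = 0.111, d = 0.120.
B–C: 6/27 differ, p = 0.222, d = 0.264.
The smallest distance is between A and C.

A and C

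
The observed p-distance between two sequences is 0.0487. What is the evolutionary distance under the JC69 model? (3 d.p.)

d = −(3/4) ln(1 − 4p/3) = −0.75 ln(1 − 0.064933) = −0.75 ln(0.935067)
  = −0.75 × (-0.067137) = 0.050353 substitutions/site.

0.050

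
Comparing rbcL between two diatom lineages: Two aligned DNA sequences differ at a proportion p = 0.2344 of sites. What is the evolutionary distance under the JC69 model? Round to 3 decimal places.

0.281

d = −(3/4) ln(1 − 4p/3) = −0.75 ln(1 − 0.312533) = −0.75 ln(0.687467)
  = −0.75 × (-0.374741) = 0.281056 substitutions/site.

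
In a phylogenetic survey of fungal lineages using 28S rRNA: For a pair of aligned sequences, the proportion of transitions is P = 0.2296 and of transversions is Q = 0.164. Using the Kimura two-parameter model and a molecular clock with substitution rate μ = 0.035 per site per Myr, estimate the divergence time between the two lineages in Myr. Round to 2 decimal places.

Under the Kimura two-parameter model, d = −½ ln(1 − 2P − Q) − ¼ ln(1 − 2Q).
1 − 2P − Q = 0.3768, giving −½ ln(0.3768) = 0.488020.
1 − 2Q = 0.672, giving −¼ ln(0.672) = 0.099374.
d = 0.488020 + 0.099374 = 0.587394.
Under a molecular clock d = 2μt, so t = d/(2μ) = 0.587394 / (2 × 0.035) = 8.39 Myr.

8.39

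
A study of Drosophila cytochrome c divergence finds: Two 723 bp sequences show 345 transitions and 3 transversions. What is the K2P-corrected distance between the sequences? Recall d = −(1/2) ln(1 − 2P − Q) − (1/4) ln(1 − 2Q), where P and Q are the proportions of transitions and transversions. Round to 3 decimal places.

1.593

P = 345/723 ≈ 0.477178 and Q = 3/723 ≈ 0.004149.
Under the Kimura two-parameter model, d = −½ ln(1 − 2P − Q) − ¼ ln(1 − 2Q).
1 − 2P − Q = 0.041495, giving −½ ln(0.041495) = 1.591091.
1 − 2Q = 0.991702, giving −¼ ln(0.991702) = 0.002083.
d = 1.591091 + 0.002083 = 1.593174.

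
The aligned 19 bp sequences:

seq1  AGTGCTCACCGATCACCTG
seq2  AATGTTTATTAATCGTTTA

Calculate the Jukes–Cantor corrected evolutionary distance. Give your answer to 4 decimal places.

The sequences differ at 10 of 19 sites (2, 5, 7, 9, 10, 11, 15, 16, 17, 19), so p = 10/19 ≈ 0.526316.
d = −(3/4) ln(1 − 4p/3) = −0.75 ln(1 − 0.701755) = −0.75 ln(0.298245)
  = −0.75 × (-1.209840) = 0.907380 substitutions/site.

0.9074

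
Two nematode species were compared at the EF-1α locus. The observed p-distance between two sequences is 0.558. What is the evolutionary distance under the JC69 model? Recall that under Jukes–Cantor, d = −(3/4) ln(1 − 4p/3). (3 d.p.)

1.022

d = −(3/4) ln(1 − 4p/3) = −0.75 ln(1 − 0.744) = −0.75 ln(0.256)
  = −0.75 × (-1.362578) = 1.021934 substitutions/site.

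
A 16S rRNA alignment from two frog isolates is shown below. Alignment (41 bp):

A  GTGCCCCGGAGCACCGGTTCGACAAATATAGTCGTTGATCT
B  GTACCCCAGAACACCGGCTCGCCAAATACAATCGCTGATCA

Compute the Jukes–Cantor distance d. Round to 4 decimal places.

The sequences differ at 9 of 41 sites (3, 8, 11, 18, 22, 29, 31, 35, 41), so p = 9/41 ≈ 0.219512.
d = −(3/4) ln(1 − 4p/3) = −0.75 ln(1 − 0.292683) = −0.75 ln(0.707317)
  = −0.75 × (-0.346276) = 0.259707 substitutions/site.

0.2597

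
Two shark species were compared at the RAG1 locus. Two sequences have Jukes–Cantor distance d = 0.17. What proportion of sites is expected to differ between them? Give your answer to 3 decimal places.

p = (3/4)(1 − e^(−4d/3)) = 0.75 × (1 − e^(-0.226667)) = 0.75 × (1 − 0.797186) = 0.152111.

0.152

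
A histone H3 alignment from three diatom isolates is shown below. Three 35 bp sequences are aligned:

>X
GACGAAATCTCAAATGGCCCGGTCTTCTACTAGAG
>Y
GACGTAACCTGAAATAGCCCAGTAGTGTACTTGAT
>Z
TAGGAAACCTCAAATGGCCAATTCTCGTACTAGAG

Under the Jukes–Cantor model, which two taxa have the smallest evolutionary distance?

X and Z

X–Y: 10/35 differ, p = 0.286, d = 0.360.
X–Z: 8/35 differ, p = 0.229, d = 0.273.
Y–Z: 12/35 differ, p = 0.343, d = 0.458.
The smallest distance is between X and Z.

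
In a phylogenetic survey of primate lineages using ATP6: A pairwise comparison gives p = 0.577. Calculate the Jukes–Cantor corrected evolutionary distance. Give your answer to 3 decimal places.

d = −(3/4) ln(1 − 4p/3) = −0.75 ln(1 − 0.769333) = −0.75 ln(0.230667)
  = −0.75 × (-1.466780) = 1.100085 substitutions/site.

1.100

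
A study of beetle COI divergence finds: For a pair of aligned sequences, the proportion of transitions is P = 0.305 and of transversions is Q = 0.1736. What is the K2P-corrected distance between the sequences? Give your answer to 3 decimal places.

0.872

Under the Kimura two-parameter model, d = −½ ln(1 − 2P − Q) − ¼ ln(1 − 2Q).
1 − 2P − Q = 0.2164, giving −½ ln(0.2164) = 0.765313.
1 − 2Q = 0.6528, giving −¼ ln(0.6528) = 0.106621.
d = 0.765313 + 0.106621 = 0.871934.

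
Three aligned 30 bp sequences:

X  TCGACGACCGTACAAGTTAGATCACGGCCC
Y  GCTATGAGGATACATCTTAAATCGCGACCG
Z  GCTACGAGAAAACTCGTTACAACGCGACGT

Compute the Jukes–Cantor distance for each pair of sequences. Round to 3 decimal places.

d(X,Y) = 0.572, d(X,Z) = 0.730, d(Y,Z) = 0.441

X–Y: 12/30 sites differ → p = 0.4, d = −0.75 ln(1 − 0.533333) = 0.571605 ≈ 0.572.
X–Z: 14/30 sites differ → p ≈ 0.466667, d = −0.75 ln(1 − 0.622223) = 0.730088 ≈ 0.730.
Y–Z: 10/30 sites differ → p ≈ 0.333333, d = −0.75 ln(1 − 0.444444) = 0.440839 ≈ 0.441.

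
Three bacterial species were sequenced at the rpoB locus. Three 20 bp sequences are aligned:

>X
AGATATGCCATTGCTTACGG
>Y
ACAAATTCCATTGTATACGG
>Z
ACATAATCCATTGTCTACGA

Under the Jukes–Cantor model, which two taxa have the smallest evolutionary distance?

Y and Z

X–Y: 5/20 differ, p = 0.250, d = 0.304.
X–Z: 6/20 differ, p = 0.300, d = 0.383.
Y–Z: 4/20 differ, p = 0.200, d = 0.233.
The smallest distance is between Y and Z.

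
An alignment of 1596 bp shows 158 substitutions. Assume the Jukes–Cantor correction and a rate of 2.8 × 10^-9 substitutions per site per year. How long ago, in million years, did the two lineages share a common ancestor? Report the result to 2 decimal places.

18.96

p = 158/1596 ≈ 0.098997.
d = −(3/4) ln(1 − 4p/3) = −0.75 ln(1 − 0.131996) = −0.75 ln(0.868004)
  = −0.75 × (-0.141559) = 0.106169 substitutions/site.
Under a molecular clock d = 2μt, so t = d/(2μ) = 0.106169 / (2 × 2.8 × 10^-9) = 18.96 million years.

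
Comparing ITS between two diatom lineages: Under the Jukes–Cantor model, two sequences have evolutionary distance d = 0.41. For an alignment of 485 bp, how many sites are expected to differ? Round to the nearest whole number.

153

Invert JC69: p = (3/4)(1 − e^(−4d/3)) = 0.75 × (1 − e^(-0.546667)) = 0.75 × (1 − 0.578876) = 0.315843.
Expected differing sites = pL ≈ 0.315843 × 485 = 153.183855 ≈ 153.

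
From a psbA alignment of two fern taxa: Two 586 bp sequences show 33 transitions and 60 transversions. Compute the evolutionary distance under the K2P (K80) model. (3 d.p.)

P = 33/586 ≈ 0.056314 and Q = 60/586 ≈ 0.102389.
Under the Kimura two-parameter model, d = −½ ln(1 − 2P − Q) − ¼ ln(1 − 2Q).
1 − 2P − Q = 0.784983, giving −½ ln(0.784983) = 0.121047.
1 − 2Q = 0.795222, giving −¼ ln(0.795222) = 0.057283.
d = 0.121047 + 0.057283 = 0.178330.

0.178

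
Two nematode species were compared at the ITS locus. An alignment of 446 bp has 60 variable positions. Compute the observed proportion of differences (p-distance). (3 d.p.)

0.135

p = 60/446 = 0.134529… ≈ 0.135 (to 3 d.p.).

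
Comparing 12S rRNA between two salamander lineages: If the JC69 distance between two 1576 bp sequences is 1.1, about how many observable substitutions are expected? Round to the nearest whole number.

Invert JC69: p = (3/4)(1 − e^(−4d/3)) = 0.75 × (1 − e^(-1.466667)) = 0.75 × (1 − 0.230693) = 0.576980.
Expected differing sites = pL ≈ 0.576980 × 1576 = 909.32048 ≈ 909.

909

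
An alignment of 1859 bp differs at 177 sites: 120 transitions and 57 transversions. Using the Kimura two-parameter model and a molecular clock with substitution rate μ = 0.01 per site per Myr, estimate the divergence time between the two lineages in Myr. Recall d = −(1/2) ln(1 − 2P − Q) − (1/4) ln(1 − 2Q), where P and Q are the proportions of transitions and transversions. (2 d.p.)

P = 120/1859 ≈ 0.064551 and Q = 57/1859 ≈ 0.030662.
Under the Kimura two-parameter model, d = −½ ln(1 − 2P − Q) − ¼ ln(1 − 2Q).
1 − 2P − Q = 0.840236, giving −½ ln(0.840236) = 0.087036.
1 − 2Q = 0.938676, giving −¼ ln(0.938676) = 0.015821.
d = 0.087036 + 0.015821 = 0.102857.
Under a molecular clock d = 2μt, so t = d/(2μ) = 0.102857 / (2 × 0.01) = 5.14 Myr.

5.14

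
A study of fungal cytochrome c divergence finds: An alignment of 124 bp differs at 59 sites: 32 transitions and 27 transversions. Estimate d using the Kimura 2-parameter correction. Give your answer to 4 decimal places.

0.8048

P = 32/124 ≈ 0.258065 and Q = 27/124 ≈ 0.217742.
Under the Kimura two-parameter model, d = −½ ln(1 − 2P − Q) − ¼ ln(1 − 2Q).
1 − 2P − Q = 0.266128, giving −½ ln(0.266128) = 0.661889.
1 − 2Q = 0.564516, giving −¼ ln(0.564516) = 0.142947.
d = 0.661889 + 0.142947 = 0.804836.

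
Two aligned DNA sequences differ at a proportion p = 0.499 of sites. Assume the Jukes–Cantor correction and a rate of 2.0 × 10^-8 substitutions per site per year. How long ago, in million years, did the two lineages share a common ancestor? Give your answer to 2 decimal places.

20.52

d = −(3/4) ln(1 − 4p/3) = −0.75 ln(1 − 0.665333) = −0.75 ln(0.334667)
  = −0.75 × (-1.094619) = 0.820964 substitutions/site.
Under a molecular clock d = 2μt, so t = d/(2μ) = 0.820964 / (2 × 2.0 × 10^-8) = 20.52 million years.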